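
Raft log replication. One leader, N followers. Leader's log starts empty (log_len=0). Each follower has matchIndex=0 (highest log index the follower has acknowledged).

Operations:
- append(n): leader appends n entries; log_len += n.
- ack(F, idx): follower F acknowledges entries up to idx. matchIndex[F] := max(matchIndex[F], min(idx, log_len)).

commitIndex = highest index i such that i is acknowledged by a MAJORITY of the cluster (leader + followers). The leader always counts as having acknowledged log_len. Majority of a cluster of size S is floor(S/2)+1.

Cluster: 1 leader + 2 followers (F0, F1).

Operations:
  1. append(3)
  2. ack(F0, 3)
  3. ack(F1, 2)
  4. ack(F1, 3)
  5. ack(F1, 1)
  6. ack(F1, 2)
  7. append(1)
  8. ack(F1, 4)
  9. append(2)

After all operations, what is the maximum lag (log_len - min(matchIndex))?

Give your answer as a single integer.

Answer: 3

Derivation:
Op 1: append 3 -> log_len=3
Op 2: F0 acks idx 3 -> match: F0=3 F1=0; commitIndex=3
Op 3: F1 acks idx 2 -> match: F0=3 F1=2; commitIndex=3
Op 4: F1 acks idx 3 -> match: F0=3 F1=3; commitIndex=3
Op 5: F1 acks idx 1 -> match: F0=3 F1=3; commitIndex=3
Op 6: F1 acks idx 2 -> match: F0=3 F1=3; commitIndex=3
Op 7: append 1 -> log_len=4
Op 8: F1 acks idx 4 -> match: F0=3 F1=4; commitIndex=4
Op 9: append 2 -> log_len=6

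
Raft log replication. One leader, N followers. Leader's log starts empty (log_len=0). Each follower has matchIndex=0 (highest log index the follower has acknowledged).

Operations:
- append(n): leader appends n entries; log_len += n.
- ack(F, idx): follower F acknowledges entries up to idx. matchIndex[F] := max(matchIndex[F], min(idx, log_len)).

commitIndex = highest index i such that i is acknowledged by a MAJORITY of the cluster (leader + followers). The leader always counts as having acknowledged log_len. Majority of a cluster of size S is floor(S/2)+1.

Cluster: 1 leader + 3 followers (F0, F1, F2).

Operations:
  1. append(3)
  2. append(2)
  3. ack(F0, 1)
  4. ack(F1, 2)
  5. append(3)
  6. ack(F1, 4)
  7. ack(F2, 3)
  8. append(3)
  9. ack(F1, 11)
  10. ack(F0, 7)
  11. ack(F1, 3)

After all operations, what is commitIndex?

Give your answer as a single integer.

Op 1: append 3 -> log_len=3
Op 2: append 2 -> log_len=5
Op 3: F0 acks idx 1 -> match: F0=1 F1=0 F2=0; commitIndex=0
Op 4: F1 acks idx 2 -> match: F0=1 F1=2 F2=0; commitIndex=1
Op 5: append 3 -> log_len=8
Op 6: F1 acks idx 4 -> match: F0=1 F1=4 F2=0; commitIndex=1
Op 7: F2 acks idx 3 -> match: F0=1 F1=4 F2=3; commitIndex=3
Op 8: append 3 -> log_len=11
Op 9: F1 acks idx 11 -> match: F0=1 F1=11 F2=3; commitIndex=3
Op 10: F0 acks idx 7 -> match: F0=7 F1=11 F2=3; commitIndex=7
Op 11: F1 acks idx 3 -> match: F0=7 F1=11 F2=3; commitIndex=7

Answer: 7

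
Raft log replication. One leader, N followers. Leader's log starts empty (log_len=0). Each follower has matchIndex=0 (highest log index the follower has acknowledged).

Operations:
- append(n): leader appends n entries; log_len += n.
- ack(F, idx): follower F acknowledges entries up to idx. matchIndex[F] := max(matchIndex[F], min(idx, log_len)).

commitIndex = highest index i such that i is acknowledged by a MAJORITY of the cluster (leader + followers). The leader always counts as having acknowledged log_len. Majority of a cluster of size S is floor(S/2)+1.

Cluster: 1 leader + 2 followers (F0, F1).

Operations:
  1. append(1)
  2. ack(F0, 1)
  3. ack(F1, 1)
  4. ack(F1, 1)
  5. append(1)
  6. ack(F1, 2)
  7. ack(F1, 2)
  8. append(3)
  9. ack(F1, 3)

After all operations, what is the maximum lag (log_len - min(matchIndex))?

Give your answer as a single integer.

Op 1: append 1 -> log_len=1
Op 2: F0 acks idx 1 -> match: F0=1 F1=0; commitIndex=1
Op 3: F1 acks idx 1 -> match: F0=1 F1=1; commitIndex=1
Op 4: F1 acks idx 1 -> match: F0=1 F1=1; commitIndex=1
Op 5: append 1 -> log_len=2
Op 6: F1 acks idx 2 -> match: F0=1 F1=2; commitIndex=2
Op 7: F1 acks idx 2 -> match: F0=1 F1=2; commitIndex=2
Op 8: append 3 -> log_len=5
Op 9: F1 acks idx 3 -> match: F0=1 F1=3; commitIndex=3

Answer: 4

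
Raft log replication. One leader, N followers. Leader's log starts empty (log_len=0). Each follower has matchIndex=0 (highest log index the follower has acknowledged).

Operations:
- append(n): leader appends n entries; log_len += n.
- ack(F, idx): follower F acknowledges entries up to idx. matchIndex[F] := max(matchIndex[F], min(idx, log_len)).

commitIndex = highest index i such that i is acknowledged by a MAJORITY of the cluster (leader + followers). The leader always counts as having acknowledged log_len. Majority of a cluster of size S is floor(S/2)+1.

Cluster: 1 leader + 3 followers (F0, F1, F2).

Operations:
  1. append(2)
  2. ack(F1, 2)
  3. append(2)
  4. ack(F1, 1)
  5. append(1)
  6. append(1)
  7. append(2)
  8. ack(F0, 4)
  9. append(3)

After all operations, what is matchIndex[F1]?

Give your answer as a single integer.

Op 1: append 2 -> log_len=2
Op 2: F1 acks idx 2 -> match: F0=0 F1=2 F2=0; commitIndex=0
Op 3: append 2 -> log_len=4
Op 4: F1 acks idx 1 -> match: F0=0 F1=2 F2=0; commitIndex=0
Op 5: append 1 -> log_len=5
Op 6: append 1 -> log_len=6
Op 7: append 2 -> log_len=8
Op 8: F0 acks idx 4 -> match: F0=4 F1=2 F2=0; commitIndex=2
Op 9: append 3 -> log_len=11

Answer: 2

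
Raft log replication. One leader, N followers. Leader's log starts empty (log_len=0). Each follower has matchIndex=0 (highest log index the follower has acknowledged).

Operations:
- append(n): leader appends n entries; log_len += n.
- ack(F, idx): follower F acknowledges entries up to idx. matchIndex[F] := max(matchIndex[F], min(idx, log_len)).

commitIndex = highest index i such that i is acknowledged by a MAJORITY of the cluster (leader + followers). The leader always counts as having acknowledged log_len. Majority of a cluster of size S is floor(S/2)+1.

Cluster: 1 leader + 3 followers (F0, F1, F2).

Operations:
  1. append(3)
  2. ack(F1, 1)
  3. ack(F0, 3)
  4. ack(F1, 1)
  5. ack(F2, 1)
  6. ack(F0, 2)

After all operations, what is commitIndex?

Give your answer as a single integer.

Op 1: append 3 -> log_len=3
Op 2: F1 acks idx 1 -> match: F0=0 F1=1 F2=0; commitIndex=0
Op 3: F0 acks idx 3 -> match: F0=3 F1=1 F2=0; commitIndex=1
Op 4: F1 acks idx 1 -> match: F0=3 F1=1 F2=0; commitIndex=1
Op 5: F2 acks idx 1 -> match: F0=3 F1=1 F2=1; commitIndex=1
Op 6: F0 acks idx 2 -> match: F0=3 F1=1 F2=1; commitIndex=1

Answer: 1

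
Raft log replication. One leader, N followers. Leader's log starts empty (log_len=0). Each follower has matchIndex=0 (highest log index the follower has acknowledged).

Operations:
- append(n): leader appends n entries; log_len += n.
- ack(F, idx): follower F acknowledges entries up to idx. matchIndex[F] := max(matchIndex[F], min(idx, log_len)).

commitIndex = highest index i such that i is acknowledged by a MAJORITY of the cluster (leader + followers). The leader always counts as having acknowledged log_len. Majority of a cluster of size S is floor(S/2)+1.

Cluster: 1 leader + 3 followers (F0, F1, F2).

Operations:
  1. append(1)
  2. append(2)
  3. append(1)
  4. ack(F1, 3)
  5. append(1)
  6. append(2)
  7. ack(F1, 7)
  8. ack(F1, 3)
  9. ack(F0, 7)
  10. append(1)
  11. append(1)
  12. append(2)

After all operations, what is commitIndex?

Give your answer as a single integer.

Op 1: append 1 -> log_len=1
Op 2: append 2 -> log_len=3
Op 3: append 1 -> log_len=4
Op 4: F1 acks idx 3 -> match: F0=0 F1=3 F2=0; commitIndex=0
Op 5: append 1 -> log_len=5
Op 6: append 2 -> log_len=7
Op 7: F1 acks idx 7 -> match: F0=0 F1=7 F2=0; commitIndex=0
Op 8: F1 acks idx 3 -> match: F0=0 F1=7 F2=0; commitIndex=0
Op 9: F0 acks idx 7 -> match: F0=7 F1=7 F2=0; commitIndex=7
Op 10: append 1 -> log_len=8
Op 11: append 1 -> log_len=9
Op 12: append 2 -> log_len=11

Answer: 7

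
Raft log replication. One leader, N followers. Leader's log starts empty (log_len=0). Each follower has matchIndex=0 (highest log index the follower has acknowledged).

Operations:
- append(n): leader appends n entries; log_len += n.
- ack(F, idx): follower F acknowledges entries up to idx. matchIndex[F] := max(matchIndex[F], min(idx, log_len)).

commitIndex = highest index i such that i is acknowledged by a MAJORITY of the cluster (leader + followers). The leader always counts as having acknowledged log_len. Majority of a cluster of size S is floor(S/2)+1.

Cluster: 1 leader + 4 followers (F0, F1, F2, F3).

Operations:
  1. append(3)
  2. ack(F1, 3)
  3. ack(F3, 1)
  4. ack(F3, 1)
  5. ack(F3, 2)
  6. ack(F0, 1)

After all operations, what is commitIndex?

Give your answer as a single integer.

Op 1: append 3 -> log_len=3
Op 2: F1 acks idx 3 -> match: F0=0 F1=3 F2=0 F3=0; commitIndex=0
Op 3: F3 acks idx 1 -> match: F0=0 F1=3 F2=0 F3=1; commitIndex=1
Op 4: F3 acks idx 1 -> match: F0=0 F1=3 F2=0 F3=1; commitIndex=1
Op 5: F3 acks idx 2 -> match: F0=0 F1=3 F2=0 F3=2; commitIndex=2
Op 6: F0 acks idx 1 -> match: F0=1 F1=3 F2=0 F3=2; commitIndex=2

Answer: 2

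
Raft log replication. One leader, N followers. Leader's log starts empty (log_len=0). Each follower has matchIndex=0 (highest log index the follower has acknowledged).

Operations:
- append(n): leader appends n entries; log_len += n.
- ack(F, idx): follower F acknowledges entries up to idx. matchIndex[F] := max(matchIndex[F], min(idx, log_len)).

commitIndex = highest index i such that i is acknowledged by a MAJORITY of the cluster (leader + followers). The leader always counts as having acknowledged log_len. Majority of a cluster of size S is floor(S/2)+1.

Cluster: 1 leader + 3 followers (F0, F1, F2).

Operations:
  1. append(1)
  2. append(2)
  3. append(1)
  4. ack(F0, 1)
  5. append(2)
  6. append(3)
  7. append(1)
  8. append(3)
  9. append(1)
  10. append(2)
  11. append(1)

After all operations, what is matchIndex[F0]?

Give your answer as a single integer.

Op 1: append 1 -> log_len=1
Op 2: append 2 -> log_len=3
Op 3: append 1 -> log_len=4
Op 4: F0 acks idx 1 -> match: F0=1 F1=0 F2=0; commitIndex=0
Op 5: append 2 -> log_len=6
Op 6: append 3 -> log_len=9
Op 7: append 1 -> log_len=10
Op 8: append 3 -> log_len=13
Op 9: append 1 -> log_len=14
Op 10: append 2 -> log_len=16
Op 11: append 1 -> log_len=17

Answer: 1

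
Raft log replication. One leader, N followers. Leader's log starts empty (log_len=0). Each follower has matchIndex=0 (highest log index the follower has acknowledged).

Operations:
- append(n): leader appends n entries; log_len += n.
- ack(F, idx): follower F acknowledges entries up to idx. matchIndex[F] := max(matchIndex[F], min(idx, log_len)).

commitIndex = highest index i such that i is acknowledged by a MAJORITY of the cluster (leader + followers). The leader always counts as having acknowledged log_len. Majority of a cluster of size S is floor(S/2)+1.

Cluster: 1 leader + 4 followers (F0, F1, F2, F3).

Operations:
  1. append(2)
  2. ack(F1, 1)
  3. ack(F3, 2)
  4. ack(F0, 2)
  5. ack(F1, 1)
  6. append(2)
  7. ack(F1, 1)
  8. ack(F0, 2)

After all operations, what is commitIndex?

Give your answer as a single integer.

Answer: 2

Derivation:
Op 1: append 2 -> log_len=2
Op 2: F1 acks idx 1 -> match: F0=0 F1=1 F2=0 F3=0; commitIndex=0
Op 3: F3 acks idx 2 -> match: F0=0 F1=1 F2=0 F3=2; commitIndex=1
Op 4: F0 acks idx 2 -> match: F0=2 F1=1 F2=0 F3=2; commitIndex=2
Op 5: F1 acks idx 1 -> match: F0=2 F1=1 F2=0 F3=2; commitIndex=2
Op 6: append 2 -> log_len=4
Op 7: F1 acks idx 1 -> match: F0=2 F1=1 F2=0 F3=2; commitIndex=2
Op 8: F0 acks idx 2 -> match: F0=2 F1=1 F2=0 F3=2; commitIndex=2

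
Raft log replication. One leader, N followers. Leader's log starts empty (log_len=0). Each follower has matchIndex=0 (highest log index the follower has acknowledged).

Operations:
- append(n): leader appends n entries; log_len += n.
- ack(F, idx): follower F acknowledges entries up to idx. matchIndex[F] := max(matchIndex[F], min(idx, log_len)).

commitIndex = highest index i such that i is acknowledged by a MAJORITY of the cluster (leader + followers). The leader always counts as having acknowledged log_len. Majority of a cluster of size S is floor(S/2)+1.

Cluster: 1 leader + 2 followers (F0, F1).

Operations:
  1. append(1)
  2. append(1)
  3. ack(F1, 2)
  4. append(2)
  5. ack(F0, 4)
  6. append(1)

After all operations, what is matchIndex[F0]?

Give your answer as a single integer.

Answer: 4

Derivation:
Op 1: append 1 -> log_len=1
Op 2: append 1 -> log_len=2
Op 3: F1 acks idx 2 -> match: F0=0 F1=2; commitIndex=2
Op 4: append 2 -> log_len=4
Op 5: F0 acks idx 4 -> match: F0=4 F1=2; commitIndex=4
Op 6: append 1 -> log_len=5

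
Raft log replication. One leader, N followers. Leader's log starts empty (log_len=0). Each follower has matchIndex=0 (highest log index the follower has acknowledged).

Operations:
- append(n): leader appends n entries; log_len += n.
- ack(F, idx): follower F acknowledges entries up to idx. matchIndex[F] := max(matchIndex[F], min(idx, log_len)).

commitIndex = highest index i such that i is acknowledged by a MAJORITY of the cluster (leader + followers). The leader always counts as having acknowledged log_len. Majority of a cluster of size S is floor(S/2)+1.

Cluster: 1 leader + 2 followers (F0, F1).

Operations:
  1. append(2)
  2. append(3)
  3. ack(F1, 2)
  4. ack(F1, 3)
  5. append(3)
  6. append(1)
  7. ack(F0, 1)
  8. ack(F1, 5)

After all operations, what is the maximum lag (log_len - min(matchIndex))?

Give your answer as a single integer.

Op 1: append 2 -> log_len=2
Op 2: append 3 -> log_len=5
Op 3: F1 acks idx 2 -> match: F0=0 F1=2; commitIndex=2
Op 4: F1 acks idx 3 -> match: F0=0 F1=3; commitIndex=3
Op 5: append 3 -> log_len=8
Op 6: append 1 -> log_len=9
Op 7: F0 acks idx 1 -> match: F0=1 F1=3; commitIndex=3
Op 8: F1 acks idx 5 -> match: F0=1 F1=5; commitIndex=5

Answer: 8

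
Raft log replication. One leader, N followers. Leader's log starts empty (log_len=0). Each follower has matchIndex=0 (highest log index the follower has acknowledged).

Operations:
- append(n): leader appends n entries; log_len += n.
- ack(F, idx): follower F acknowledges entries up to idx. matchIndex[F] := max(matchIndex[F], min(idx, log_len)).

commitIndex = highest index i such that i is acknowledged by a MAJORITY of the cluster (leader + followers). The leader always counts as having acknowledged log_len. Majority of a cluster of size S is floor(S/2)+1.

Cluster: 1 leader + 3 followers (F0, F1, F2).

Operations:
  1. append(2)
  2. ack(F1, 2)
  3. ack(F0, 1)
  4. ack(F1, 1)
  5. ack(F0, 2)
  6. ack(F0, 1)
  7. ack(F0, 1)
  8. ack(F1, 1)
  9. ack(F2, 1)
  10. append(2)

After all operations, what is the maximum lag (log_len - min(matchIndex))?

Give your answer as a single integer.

Op 1: append 2 -> log_len=2
Op 2: F1 acks idx 2 -> match: F0=0 F1=2 F2=0; commitIndex=0
Op 3: F0 acks idx 1 -> match: F0=1 F1=2 F2=0; commitIndex=1
Op 4: F1 acks idx 1 -> match: F0=1 F1=2 F2=0; commitIndex=1
Op 5: F0 acks idx 2 -> match: F0=2 F1=2 F2=0; commitIndex=2
Op 6: F0 acks idx 1 -> match: F0=2 F1=2 F2=0; commitIndex=2
Op 7: F0 acks idx 1 -> match: F0=2 F1=2 F2=0; commitIndex=2
Op 8: F1 acks idx 1 -> match: F0=2 F1=2 F2=0; commitIndex=2
Op 9: F2 acks idx 1 -> match: F0=2 F1=2 F2=1; commitIndex=2
Op 10: append 2 -> log_len=4

Answer: 3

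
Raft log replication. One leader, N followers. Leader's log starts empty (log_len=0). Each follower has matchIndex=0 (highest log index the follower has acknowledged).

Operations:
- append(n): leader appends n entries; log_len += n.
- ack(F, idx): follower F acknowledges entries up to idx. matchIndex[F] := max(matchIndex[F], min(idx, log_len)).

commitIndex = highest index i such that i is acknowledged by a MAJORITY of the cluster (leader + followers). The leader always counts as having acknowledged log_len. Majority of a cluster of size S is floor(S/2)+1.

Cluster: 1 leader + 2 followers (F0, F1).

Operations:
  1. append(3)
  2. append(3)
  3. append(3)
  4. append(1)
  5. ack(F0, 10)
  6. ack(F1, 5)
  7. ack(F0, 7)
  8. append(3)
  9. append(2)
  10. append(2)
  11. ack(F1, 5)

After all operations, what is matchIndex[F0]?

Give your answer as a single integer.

Op 1: append 3 -> log_len=3
Op 2: append 3 -> log_len=6
Op 3: append 3 -> log_len=9
Op 4: append 1 -> log_len=10
Op 5: F0 acks idx 10 -> match: F0=10 F1=0; commitIndex=10
Op 6: F1 acks idx 5 -> match: F0=10 F1=5; commitIndex=10
Op 7: F0 acks idx 7 -> match: F0=10 F1=5; commitIndex=10
Op 8: append 3 -> log_len=13
Op 9: append 2 -> log_len=15
Op 10: append 2 -> log_len=17
Op 11: F1 acks idx 5 -> match: F0=10 F1=5; commitIndex=10

Answer: 10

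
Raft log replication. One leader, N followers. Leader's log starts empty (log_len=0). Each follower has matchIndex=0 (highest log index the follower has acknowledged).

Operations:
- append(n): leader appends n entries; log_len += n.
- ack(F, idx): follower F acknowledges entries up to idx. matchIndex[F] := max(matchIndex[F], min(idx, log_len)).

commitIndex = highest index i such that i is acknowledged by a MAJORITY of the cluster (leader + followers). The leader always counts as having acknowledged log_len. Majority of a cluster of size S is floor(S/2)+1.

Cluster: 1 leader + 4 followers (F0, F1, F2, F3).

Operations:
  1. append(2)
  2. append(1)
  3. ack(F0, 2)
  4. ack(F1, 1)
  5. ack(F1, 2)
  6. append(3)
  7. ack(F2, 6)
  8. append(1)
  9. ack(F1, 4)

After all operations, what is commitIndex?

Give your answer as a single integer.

Op 1: append 2 -> log_len=2
Op 2: append 1 -> log_len=3
Op 3: F0 acks idx 2 -> match: F0=2 F1=0 F2=0 F3=0; commitIndex=0
Op 4: F1 acks idx 1 -> match: F0=2 F1=1 F2=0 F3=0; commitIndex=1
Op 5: F1 acks idx 2 -> match: F0=2 F1=2 F2=0 F3=0; commitIndex=2
Op 6: append 3 -> log_len=6
Op 7: F2 acks idx 6 -> match: F0=2 F1=2 F2=6 F3=0; commitIndex=2
Op 8: append 1 -> log_len=7
Op 9: F1 acks idx 4 -> match: F0=2 F1=4 F2=6 F3=0; commitIndex=4

Answer: 4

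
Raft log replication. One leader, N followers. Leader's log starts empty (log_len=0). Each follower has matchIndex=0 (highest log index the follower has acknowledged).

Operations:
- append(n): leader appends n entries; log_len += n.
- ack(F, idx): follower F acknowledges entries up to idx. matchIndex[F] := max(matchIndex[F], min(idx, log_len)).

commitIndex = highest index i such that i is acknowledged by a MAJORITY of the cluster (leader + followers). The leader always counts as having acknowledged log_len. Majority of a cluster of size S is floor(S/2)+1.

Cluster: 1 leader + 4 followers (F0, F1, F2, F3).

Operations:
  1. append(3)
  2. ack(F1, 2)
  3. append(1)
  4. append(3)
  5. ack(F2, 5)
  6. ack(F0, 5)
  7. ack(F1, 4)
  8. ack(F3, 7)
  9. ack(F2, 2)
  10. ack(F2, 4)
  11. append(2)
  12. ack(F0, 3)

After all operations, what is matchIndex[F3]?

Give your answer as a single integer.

Answer: 7

Derivation:
Op 1: append 3 -> log_len=3
Op 2: F1 acks idx 2 -> match: F0=0 F1=2 F2=0 F3=0; commitIndex=0
Op 3: append 1 -> log_len=4
Op 4: append 3 -> log_len=7
Op 5: F2 acks idx 5 -> match: F0=0 F1=2 F2=5 F3=0; commitIndex=2
Op 6: F0 acks idx 5 -> match: F0=5 F1=2 F2=5 F3=0; commitIndex=5
Op 7: F1 acks idx 4 -> match: F0=5 F1=4 F2=5 F3=0; commitIndex=5
Op 8: F3 acks idx 7 -> match: F0=5 F1=4 F2=5 F3=7; commitIndex=5
Op 9: F2 acks idx 2 -> match: F0=5 F1=4 F2=5 F3=7; commitIndex=5
Op 10: F2 acks idx 4 -> match: F0=5 F1=4 F2=5 F3=7; commitIndex=5
Op 11: append 2 -> log_len=9
Op 12: F0 acks idx 3 -> match: F0=5 F1=4 F2=5 F3=7; commitIndex=5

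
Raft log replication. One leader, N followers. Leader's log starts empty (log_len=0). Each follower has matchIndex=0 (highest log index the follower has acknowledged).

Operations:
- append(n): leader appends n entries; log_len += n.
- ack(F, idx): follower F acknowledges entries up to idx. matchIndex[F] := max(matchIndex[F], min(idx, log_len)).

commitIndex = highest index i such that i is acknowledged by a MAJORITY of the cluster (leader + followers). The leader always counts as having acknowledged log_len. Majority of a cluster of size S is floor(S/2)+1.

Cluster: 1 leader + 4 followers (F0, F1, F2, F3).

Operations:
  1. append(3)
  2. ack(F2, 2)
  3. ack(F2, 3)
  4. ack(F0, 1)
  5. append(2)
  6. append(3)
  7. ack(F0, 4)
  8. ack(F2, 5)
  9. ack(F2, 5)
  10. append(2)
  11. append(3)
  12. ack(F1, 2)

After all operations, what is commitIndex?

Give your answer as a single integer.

Op 1: append 3 -> log_len=3
Op 2: F2 acks idx 2 -> match: F0=0 F1=0 F2=2 F3=0; commitIndex=0
Op 3: F2 acks idx 3 -> match: F0=0 F1=0 F2=3 F3=0; commitIndex=0
Op 4: F0 acks idx 1 -> match: F0=1 F1=0 F2=3 F3=0; commitIndex=1
Op 5: append 2 -> log_len=5
Op 6: append 3 -> log_len=8
Op 7: F0 acks idx 4 -> match: F0=4 F1=0 F2=3 F3=0; commitIndex=3
Op 8: F2 acks idx 5 -> match: F0=4 F1=0 F2=5 F3=0; commitIndex=4
Op 9: F2 acks idx 5 -> match: F0=4 F1=0 F2=5 F3=0; commitIndex=4
Op 10: append 2 -> log_len=10
Op 11: append 3 -> log_len=13
Op 12: F1 acks idx 2 -> match: F0=4 F1=2 F2=5 F3=0; commitIndex=4

Answer: 4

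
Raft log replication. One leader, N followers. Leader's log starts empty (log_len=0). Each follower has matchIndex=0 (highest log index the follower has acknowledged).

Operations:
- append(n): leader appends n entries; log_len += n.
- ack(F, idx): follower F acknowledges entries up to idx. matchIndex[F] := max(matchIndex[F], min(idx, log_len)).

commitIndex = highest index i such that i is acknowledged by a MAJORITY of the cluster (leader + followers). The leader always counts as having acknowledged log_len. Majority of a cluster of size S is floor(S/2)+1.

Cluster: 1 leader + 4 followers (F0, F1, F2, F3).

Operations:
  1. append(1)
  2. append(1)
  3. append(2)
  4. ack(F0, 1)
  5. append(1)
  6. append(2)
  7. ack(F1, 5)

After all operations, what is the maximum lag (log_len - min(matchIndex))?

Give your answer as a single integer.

Answer: 7

Derivation:
Op 1: append 1 -> log_len=1
Op 2: append 1 -> log_len=2
Op 3: append 2 -> log_len=4
Op 4: F0 acks idx 1 -> match: F0=1 F1=0 F2=0 F3=0; commitIndex=0
Op 5: append 1 -> log_len=5
Op 6: append 2 -> log_len=7
Op 7: F1 acks idx 5 -> match: F0=1 F1=5 F2=0 F3=0; commitIndex=1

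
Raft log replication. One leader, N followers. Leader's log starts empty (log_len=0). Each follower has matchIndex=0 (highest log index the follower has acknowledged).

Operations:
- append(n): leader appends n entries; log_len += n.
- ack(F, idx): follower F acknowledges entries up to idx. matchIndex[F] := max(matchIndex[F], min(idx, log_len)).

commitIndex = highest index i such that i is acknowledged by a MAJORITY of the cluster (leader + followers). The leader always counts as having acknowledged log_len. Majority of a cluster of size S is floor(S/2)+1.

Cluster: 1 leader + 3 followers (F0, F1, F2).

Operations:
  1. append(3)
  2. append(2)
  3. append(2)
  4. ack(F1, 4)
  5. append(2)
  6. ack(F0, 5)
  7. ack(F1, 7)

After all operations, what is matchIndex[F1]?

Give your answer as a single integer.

Answer: 7

Derivation:
Op 1: append 3 -> log_len=3
Op 2: append 2 -> log_len=5
Op 3: append 2 -> log_len=7
Op 4: F1 acks idx 4 -> match: F0=0 F1=4 F2=0; commitIndex=0
Op 5: append 2 -> log_len=9
Op 6: F0 acks idx 5 -> match: F0=5 F1=4 F2=0; commitIndex=4
Op 7: F1 acks idx 7 -> match: F0=5 F1=7 F2=0; commitIndex=5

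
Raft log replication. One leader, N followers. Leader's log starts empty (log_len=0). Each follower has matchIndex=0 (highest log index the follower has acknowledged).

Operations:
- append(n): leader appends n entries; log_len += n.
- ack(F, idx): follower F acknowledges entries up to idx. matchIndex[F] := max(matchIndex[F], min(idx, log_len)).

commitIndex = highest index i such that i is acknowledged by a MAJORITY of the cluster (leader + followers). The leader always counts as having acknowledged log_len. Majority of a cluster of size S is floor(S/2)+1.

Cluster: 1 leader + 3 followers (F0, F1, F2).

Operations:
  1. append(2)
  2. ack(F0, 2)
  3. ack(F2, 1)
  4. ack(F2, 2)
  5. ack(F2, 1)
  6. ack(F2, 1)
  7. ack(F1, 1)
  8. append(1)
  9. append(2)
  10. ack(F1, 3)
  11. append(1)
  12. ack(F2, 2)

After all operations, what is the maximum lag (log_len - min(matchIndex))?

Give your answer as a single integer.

Op 1: append 2 -> log_len=2
Op 2: F0 acks idx 2 -> match: F0=2 F1=0 F2=0; commitIndex=0
Op 3: F2 acks idx 1 -> match: F0=2 F1=0 F2=1; commitIndex=1
Op 4: F2 acks idx 2 -> match: F0=2 F1=0 F2=2; commitIndex=2
Op 5: F2 acks idx 1 -> match: F0=2 F1=0 F2=2; commitIndex=2
Op 6: F2 acks idx 1 -> match: F0=2 F1=0 F2=2; commitIndex=2
Op 7: F1 acks idx 1 -> match: F0=2 F1=1 F2=2; commitIndex=2
Op 8: append 1 -> log_len=3
Op 9: append 2 -> log_len=5
Op 10: F1 acks idx 3 -> match: F0=2 F1=3 F2=2; commitIndex=2
Op 11: append 1 -> log_len=6
Op 12: F2 acks idx 2 -> match: F0=2 F1=3 F2=2; commitIndex=2

Answer: 4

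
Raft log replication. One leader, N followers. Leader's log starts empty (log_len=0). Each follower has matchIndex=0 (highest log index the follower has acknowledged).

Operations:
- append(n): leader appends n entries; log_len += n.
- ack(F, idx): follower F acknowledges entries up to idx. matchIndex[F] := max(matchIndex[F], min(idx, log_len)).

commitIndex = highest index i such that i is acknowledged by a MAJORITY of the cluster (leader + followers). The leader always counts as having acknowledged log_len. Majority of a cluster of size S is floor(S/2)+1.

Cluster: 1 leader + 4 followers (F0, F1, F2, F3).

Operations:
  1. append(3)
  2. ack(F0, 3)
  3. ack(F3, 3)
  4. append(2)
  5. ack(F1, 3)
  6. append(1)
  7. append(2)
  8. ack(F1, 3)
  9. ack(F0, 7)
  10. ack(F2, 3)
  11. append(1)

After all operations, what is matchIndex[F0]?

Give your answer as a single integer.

Answer: 7

Derivation:
Op 1: append 3 -> log_len=3
Op 2: F0 acks idx 3 -> match: F0=3 F1=0 F2=0 F3=0; commitIndex=0
Op 3: F3 acks idx 3 -> match: F0=3 F1=0 F2=0 F3=3; commitIndex=3
Op 4: append 2 -> log_len=5
Op 5: F1 acks idx 3 -> match: F0=3 F1=3 F2=0 F3=3; commitIndex=3
Op 6: append 1 -> log_len=6
Op 7: append 2 -> log_len=8
Op 8: F1 acks idx 3 -> match: F0=3 F1=3 F2=0 F3=3; commitIndex=3
Op 9: F0 acks idx 7 -> match: F0=7 F1=3 F2=0 F3=3; commitIndex=3
Op 10: F2 acks idx 3 -> match: F0=7 F1=3 F2=3 F3=3; commitIndex=3
Op 11: append 1 -> log_len=9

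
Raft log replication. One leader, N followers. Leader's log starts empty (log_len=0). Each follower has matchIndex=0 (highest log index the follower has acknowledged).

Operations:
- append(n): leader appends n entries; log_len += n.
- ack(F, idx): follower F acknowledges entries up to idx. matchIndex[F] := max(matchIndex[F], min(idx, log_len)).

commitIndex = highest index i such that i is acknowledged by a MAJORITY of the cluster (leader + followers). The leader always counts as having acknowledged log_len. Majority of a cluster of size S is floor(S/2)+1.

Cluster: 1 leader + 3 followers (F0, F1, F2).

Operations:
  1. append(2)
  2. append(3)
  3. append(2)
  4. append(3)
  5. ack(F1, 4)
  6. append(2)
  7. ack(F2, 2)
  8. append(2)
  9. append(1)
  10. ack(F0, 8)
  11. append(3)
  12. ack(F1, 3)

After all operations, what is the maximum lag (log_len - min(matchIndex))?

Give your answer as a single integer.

Op 1: append 2 -> log_len=2
Op 2: append 3 -> log_len=5
Op 3: append 2 -> log_len=7
Op 4: append 3 -> log_len=10
Op 5: F1 acks idx 4 -> match: F0=0 F1=4 F2=0; commitIndex=0
Op 6: append 2 -> log_len=12
Op 7: F2 acks idx 2 -> match: F0=0 F1=4 F2=2; commitIndex=2
Op 8: append 2 -> log_len=14
Op 9: append 1 -> log_len=15
Op 10: F0 acks idx 8 -> match: F0=8 F1=4 F2=2; commitIndex=4
Op 11: append 3 -> log_len=18
Op 12: F1 acks idx 3 -> match: F0=8 F1=4 F2=2; commitIndex=4

Answer: 16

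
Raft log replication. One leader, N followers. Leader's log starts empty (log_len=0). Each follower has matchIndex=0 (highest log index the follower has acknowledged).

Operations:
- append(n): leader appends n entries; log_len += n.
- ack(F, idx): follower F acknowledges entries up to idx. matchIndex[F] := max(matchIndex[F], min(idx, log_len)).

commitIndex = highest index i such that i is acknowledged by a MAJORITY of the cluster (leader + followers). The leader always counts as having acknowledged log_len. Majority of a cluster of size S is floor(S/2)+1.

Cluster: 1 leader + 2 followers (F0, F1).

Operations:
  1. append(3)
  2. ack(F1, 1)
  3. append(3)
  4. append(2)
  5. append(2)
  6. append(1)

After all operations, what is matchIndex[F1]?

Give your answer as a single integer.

Op 1: append 3 -> log_len=3
Op 2: F1 acks idx 1 -> match: F0=0 F1=1; commitIndex=1
Op 3: append 3 -> log_len=6
Op 4: append 2 -> log_len=8
Op 5: append 2 -> log_len=10
Op 6: append 1 -> log_len=11

Answer: 1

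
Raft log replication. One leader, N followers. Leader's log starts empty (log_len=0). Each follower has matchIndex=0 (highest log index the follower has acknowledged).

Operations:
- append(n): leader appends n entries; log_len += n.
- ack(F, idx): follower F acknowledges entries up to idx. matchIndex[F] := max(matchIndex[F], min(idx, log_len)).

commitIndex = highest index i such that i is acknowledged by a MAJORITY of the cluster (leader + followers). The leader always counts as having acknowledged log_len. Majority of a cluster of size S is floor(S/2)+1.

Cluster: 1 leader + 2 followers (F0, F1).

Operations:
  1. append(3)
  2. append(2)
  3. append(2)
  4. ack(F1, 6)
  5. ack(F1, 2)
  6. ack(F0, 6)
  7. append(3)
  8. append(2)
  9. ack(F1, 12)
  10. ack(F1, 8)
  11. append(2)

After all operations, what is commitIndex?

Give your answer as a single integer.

Op 1: append 3 -> log_len=3
Op 2: append 2 -> log_len=5
Op 3: append 2 -> log_len=7
Op 4: F1 acks idx 6 -> match: F0=0 F1=6; commitIndex=6
Op 5: F1 acks idx 2 -> match: F0=0 F1=6; commitIndex=6
Op 6: F0 acks idx 6 -> match: F0=6 F1=6; commitIndex=6
Op 7: append 3 -> log_len=10
Op 8: append 2 -> log_len=12
Op 9: F1 acks idx 12 -> match: F0=6 F1=12; commitIndex=12
Op 10: F1 acks idx 8 -> match: F0=6 F1=12; commitIndex=12
Op 11: append 2 -> log_len=14

Answer: 12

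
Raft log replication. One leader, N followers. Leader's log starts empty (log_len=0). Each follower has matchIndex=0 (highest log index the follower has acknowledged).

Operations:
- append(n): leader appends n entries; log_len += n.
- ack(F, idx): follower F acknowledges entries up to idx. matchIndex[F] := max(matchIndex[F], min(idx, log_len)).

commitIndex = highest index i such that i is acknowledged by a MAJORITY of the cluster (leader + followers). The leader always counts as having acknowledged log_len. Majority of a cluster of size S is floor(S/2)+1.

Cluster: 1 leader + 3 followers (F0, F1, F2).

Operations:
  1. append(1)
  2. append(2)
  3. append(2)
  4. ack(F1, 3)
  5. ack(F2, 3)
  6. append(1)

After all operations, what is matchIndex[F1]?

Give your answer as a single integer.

Answer: 3

Derivation:
Op 1: append 1 -> log_len=1
Op 2: append 2 -> log_len=3
Op 3: append 2 -> log_len=5
Op 4: F1 acks idx 3 -> match: F0=0 F1=3 F2=0; commitIndex=0
Op 5: F2 acks idx 3 -> match: F0=0 F1=3 F2=3; commitIndex=3
Op 6: append 1 -> log_len=6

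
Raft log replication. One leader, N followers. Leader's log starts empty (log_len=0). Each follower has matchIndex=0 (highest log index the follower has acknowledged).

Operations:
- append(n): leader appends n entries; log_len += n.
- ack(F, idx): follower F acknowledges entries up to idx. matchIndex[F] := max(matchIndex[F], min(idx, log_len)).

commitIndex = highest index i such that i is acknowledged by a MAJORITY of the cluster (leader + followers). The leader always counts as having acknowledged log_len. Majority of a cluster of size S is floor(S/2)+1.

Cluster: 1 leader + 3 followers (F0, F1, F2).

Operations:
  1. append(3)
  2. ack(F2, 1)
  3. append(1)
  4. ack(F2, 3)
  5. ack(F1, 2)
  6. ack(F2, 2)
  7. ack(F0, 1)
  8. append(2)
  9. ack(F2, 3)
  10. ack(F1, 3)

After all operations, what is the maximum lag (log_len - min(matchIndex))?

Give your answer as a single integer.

Op 1: append 3 -> log_len=3
Op 2: F2 acks idx 1 -> match: F0=0 F1=0 F2=1; commitIndex=0
Op 3: append 1 -> log_len=4
Op 4: F2 acks idx 3 -> match: F0=0 F1=0 F2=3; commitIndex=0
Op 5: F1 acks idx 2 -> match: F0=0 F1=2 F2=3; commitIndex=2
Op 6: F2 acks idx 2 -> match: F0=0 F1=2 F2=3; commitIndex=2
Op 7: F0 acks idx 1 -> match: F0=1 F1=2 F2=3; commitIndex=2
Op 8: append 2 -> log_len=6
Op 9: F2 acks idx 3 -> match: F0=1 F1=2 F2=3; commitIndex=2
Op 10: F1 acks idx 3 -> match: F0=1 F1=3 F2=3; commitIndex=3

Answer: 5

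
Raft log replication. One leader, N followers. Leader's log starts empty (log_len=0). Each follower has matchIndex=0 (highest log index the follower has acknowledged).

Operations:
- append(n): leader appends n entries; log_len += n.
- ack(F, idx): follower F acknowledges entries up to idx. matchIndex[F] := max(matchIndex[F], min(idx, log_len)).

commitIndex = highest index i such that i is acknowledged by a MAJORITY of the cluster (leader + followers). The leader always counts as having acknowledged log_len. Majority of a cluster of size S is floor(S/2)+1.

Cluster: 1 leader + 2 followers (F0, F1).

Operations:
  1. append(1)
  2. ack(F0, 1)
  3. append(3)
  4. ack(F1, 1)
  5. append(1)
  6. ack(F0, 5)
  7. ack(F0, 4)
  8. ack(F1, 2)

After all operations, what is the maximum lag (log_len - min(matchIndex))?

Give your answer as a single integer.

Op 1: append 1 -> log_len=1
Op 2: F0 acks idx 1 -> match: F0=1 F1=0; commitIndex=1
Op 3: append 3 -> log_len=4
Op 4: F1 acks idx 1 -> match: F0=1 F1=1; commitIndex=1
Op 5: append 1 -> log_len=5
Op 6: F0 acks idx 5 -> match: F0=5 F1=1; commitIndex=5
Op 7: F0 acks idx 4 -> match: F0=5 F1=1; commitIndex=5
Op 8: F1 acks idx 2 -> match: F0=5 F1=2; commitIndex=5

Answer: 3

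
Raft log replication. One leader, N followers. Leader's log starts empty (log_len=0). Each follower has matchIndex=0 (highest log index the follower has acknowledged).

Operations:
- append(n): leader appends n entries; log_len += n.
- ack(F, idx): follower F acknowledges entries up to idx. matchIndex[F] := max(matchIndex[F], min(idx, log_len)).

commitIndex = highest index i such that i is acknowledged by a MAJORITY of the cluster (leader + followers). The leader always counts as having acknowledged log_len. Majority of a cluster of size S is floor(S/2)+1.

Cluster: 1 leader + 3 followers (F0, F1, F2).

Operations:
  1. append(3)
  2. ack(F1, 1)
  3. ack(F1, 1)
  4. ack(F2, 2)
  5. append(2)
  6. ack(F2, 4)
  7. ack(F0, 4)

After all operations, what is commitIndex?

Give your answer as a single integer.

Answer: 4

Derivation:
Op 1: append 3 -> log_len=3
Op 2: F1 acks idx 1 -> match: F0=0 F1=1 F2=0; commitIndex=0
Op 3: F1 acks idx 1 -> match: F0=0 F1=1 F2=0; commitIndex=0
Op 4: F2 acks idx 2 -> match: F0=0 F1=1 F2=2; commitIndex=1
Op 5: append 2 -> log_len=5
Op 6: F2 acks idx 4 -> match: F0=0 F1=1 F2=4; commitIndex=1
Op 7: F0 acks idx 4 -> match: F0=4 F1=1 F2=4; commitIndex=4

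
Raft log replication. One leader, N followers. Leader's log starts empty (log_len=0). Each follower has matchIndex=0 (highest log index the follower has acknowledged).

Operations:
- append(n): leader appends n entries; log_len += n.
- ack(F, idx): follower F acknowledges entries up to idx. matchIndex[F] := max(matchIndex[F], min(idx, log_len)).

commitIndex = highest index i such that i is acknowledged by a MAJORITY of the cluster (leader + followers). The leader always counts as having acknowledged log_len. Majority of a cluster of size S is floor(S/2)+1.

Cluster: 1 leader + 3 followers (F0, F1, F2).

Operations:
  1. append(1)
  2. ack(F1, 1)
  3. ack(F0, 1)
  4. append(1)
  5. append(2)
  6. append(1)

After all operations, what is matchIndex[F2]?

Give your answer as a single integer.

Op 1: append 1 -> log_len=1
Op 2: F1 acks idx 1 -> match: F0=0 F1=1 F2=0; commitIndex=0
Op 3: F0 acks idx 1 -> match: F0=1 F1=1 F2=0; commitIndex=1
Op 4: append 1 -> log_len=2
Op 5: append 2 -> log_len=4
Op 6: append 1 -> log_len=5

Answer: 0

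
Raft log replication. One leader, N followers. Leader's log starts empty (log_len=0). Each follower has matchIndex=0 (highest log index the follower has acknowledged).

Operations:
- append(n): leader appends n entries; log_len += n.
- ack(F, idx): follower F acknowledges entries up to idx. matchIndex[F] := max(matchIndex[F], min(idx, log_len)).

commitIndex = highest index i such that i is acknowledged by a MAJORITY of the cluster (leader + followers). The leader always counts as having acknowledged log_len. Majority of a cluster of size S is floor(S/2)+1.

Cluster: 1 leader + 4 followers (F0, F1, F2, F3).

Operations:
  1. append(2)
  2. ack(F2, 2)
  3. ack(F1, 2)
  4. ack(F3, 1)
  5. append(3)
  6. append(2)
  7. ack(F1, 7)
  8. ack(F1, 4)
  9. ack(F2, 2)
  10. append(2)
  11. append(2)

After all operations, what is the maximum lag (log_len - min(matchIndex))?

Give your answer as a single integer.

Answer: 11

Derivation:
Op 1: append 2 -> log_len=2
Op 2: F2 acks idx 2 -> match: F0=0 F1=0 F2=2 F3=0; commitIndex=0
Op 3: F1 acks idx 2 -> match: F0=0 F1=2 F2=2 F3=0; commitIndex=2
Op 4: F3 acks idx 1 -> match: F0=0 F1=2 F2=2 F3=1; commitIndex=2
Op 5: append 3 -> log_len=5
Op 6: append 2 -> log_len=7
Op 7: F1 acks idx 7 -> match: F0=0 F1=7 F2=2 F3=1; commitIndex=2
Op 8: F1 acks idx 4 -> match: F0=0 F1=7 F2=2 F3=1; commitIndex=2
Op 9: F2 acks idx 2 -> match: F0=0 F1=7 F2=2 F3=1; commitIndex=2
Op 10: append 2 -> log_len=9
Op 11: append 2 -> log_len=11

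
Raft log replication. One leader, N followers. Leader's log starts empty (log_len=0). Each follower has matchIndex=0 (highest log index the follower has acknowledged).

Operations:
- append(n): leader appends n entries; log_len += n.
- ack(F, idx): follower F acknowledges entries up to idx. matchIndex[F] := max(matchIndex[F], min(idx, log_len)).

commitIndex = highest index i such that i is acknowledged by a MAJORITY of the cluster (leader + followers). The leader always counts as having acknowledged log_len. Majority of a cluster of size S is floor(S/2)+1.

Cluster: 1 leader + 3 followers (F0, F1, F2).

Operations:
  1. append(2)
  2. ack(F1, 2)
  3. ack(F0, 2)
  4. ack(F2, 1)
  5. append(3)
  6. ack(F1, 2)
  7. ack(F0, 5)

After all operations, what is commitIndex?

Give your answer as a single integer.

Op 1: append 2 -> log_len=2
Op 2: F1 acks idx 2 -> match: F0=0 F1=2 F2=0; commitIndex=0
Op 3: F0 acks idx 2 -> match: F0=2 F1=2 F2=0; commitIndex=2
Op 4: F2 acks idx 1 -> match: F0=2 F1=2 F2=1; commitIndex=2
Op 5: append 3 -> log_len=5
Op 6: F1 acks idx 2 -> match: F0=2 F1=2 F2=1; commitIndex=2
Op 7: F0 acks idx 5 -> match: F0=5 F1=2 F2=1; commitIndex=2

Answer: 2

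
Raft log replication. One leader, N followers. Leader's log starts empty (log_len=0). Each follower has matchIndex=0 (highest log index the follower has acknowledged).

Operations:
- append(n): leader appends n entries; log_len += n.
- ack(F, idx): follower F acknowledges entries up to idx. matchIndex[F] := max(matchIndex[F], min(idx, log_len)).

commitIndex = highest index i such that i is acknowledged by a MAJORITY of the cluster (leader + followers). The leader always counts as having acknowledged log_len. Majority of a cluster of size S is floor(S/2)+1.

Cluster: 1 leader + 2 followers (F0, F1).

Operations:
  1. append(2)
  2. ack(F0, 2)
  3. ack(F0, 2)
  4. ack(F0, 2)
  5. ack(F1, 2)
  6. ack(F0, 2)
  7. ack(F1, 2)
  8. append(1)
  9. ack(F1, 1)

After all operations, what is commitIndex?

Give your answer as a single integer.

Op 1: append 2 -> log_len=2
Op 2: F0 acks idx 2 -> match: F0=2 F1=0; commitIndex=2
Op 3: F0 acks idx 2 -> match: F0=2 F1=0; commitIndex=2
Op 4: F0 acks idx 2 -> match: F0=2 F1=0; commitIndex=2
Op 5: F1 acks idx 2 -> match: F0=2 F1=2; commitIndex=2
Op 6: F0 acks idx 2 -> match: F0=2 F1=2; commitIndex=2
Op 7: F1 acks idx 2 -> match: F0=2 F1=2; commitIndex=2
Op 8: append 1 -> log_len=3
Op 9: F1 acks idx 1 -> match: F0=2 F1=2; commitIndex=2

Answer: 2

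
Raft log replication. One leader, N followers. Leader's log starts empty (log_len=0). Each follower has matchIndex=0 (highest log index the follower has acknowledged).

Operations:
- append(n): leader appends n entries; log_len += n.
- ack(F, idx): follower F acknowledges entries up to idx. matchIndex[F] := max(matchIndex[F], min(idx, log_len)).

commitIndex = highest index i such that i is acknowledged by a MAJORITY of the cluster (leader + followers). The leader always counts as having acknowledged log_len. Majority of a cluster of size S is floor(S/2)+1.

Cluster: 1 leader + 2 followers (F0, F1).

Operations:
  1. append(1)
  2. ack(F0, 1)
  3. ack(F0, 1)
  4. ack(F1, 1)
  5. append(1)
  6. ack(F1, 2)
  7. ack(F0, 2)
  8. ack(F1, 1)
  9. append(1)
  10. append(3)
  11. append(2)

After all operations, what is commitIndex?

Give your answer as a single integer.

Op 1: append 1 -> log_len=1
Op 2: F0 acks idx 1 -> match: F0=1 F1=0; commitIndex=1
Op 3: F0 acks idx 1 -> match: F0=1 F1=0; commitIndex=1
Op 4: F1 acks idx 1 -> match: F0=1 F1=1; commitIndex=1
Op 5: append 1 -> log_len=2
Op 6: F1 acks idx 2 -> match: F0=1 F1=2; commitIndex=2
Op 7: F0 acks idx 2 -> match: F0=2 F1=2; commitIndex=2
Op 8: F1 acks idx 1 -> match: F0=2 F1=2; commitIndex=2
Op 9: append 1 -> log_len=3
Op 10: append 3 -> log_len=6
Op 11: append 2 -> log_len=8

Answer: 2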